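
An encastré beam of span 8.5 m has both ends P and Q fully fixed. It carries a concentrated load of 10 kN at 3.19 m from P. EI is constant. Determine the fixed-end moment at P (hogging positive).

Take the two fixed-end moments M_P, M_Q as redundants; the released structure is the simple span PQ.
End rotations of the released simple span under the applied load (×1/EI):
  at P: point load 10 at a = 3.19: Pab(L + b)/(6LEI) = 45.87/EI
  at Q: point load 10 at a = 3.19: Pab(L + a)/(6LEI) = 38.83/EI
  θ_P0 = 45.87/EI,  θ_Q0 = 38.83/EI
Flexibility coefficients: a unit moment at one end gives L/(3EI) there and L/(6EI) at the far end, so f₁₁ = f₂₂ = 2.833/EI and f₁₂ = f₂₁ = 1.417/EI.
Compatibility — zero rotation at each built-in end:
  2.833 M_P + 1.417 M_Q = 45.87
  1.417 M_P + 2.833 M_Q = 38.83
Solving the pair gives M_P = 12.45 kN·m and M_Q = 7.479 kN·m (hogging).

M_P = 12.45 kN·m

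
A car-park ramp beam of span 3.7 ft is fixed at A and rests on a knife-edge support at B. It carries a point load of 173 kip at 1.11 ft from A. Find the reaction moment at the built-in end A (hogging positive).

M_A = 114.3 kip·ft

Take the reaction at B as the redundant and release it; the primary structure is a cantilever fixed at A.
Deflection at B on the released cantilever, summing each load's contribution:
  point load 173 at a = 1.11: Pa²(3L − a)/(6EI) = 354.9/EI
Tip deflection under a unit load at B: L³/(3EI) = 16.88/EI.
Compatibility at B: δ_0 − R_B·δ_{BB} = 0, so R_B = 354.9/16.88 = 21.02 kip.
Moment equilibrium about A: M_A = Σ(load moments about A) − R_B·L = 192 − 21.02×3.7 = 114.3 kip·ft.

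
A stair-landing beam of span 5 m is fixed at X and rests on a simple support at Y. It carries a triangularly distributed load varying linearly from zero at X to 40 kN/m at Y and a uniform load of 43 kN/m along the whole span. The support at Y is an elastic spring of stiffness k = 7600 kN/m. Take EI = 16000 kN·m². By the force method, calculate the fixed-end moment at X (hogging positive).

Release the roller at Y. Primary structure: cantilever fixed at X.
Primary-structure tip deflection at Y by superposition:
  triangular load, peak 40 at the free end: 11w₀L⁴/(120EI) = 2292/EI
  UDL 43: wL⁴/(8EI) = 3359/EI
  δ_0 = 5651/EI
Flexibility coefficient — unit upward force at Y: δ_{YY} = L³/(3EI) = 41.67/EI.
With EI = 16000 kN·m²: δ_0 = 0.35319 m and δ_{YY} = 0.002604 m/kN.
Compatibility — the spring shortens by R_Y/k under the reaction it provides: δ_0 − R_Y·δ_{YY} = R_Y/k. With 1/k = 0.000132 m/kN, R_Y = δ_0 / (δ_{YY} + 1/k) = 0.35319 / (0.002604 + 0.000132) = 129.1 kN.
Moment equilibrium about X: M_X = Σ(load moments about X) − R_Y·L = 870.8 − 129.1×5 = 225.3 kN·m.

M_X = 225.3 kN·m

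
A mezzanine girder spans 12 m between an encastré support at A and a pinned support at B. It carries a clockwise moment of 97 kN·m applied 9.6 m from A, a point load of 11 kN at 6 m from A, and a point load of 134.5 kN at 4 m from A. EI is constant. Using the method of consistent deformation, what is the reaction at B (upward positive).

R_B = 35 kN

Release the roller at B. Primary structure: cantilever fixed at A.
Primary-structure tip deflection at B by superposition:
  clockwise couple 97 at a = 9.6: M₀a(2L − a)/(2EI) = 6705/EI
  point load 11 at a = 6: Pa²(3L − a)/(6EI) = 1980/EI
  point load 134.5 at a = 4: Pa²(3L − a)/(6EI) = 11477/EI
  δ_0 = 20162/EI
Flexibility coefficient — unit upward force at B: δ_{BB} = L³/(3EI) = 576/EI.
Compatibility at B: δ_0 − R_B·δ_{BB} = 0, so R_B = 20162/576 = 35 kN.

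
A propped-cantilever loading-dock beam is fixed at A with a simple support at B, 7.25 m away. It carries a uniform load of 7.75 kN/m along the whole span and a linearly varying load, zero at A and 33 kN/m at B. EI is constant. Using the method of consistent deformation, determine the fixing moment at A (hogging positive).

M_A = 152.1 kN·m

Take the reaction at B as the redundant and release it; the primary structure is a cantilever fixed at A.
Deflection at B on the released cantilever, summing each load's contribution:
  UDL 7.75: wL⁴/(8EI) = 2676/EI
  triangular load, peak 33 at the free end: 11w₀L⁴/(120EI) = 8358/EI
  δ_0 = 11034/EI
Flexibility coefficient — unit upward force at B: δ_{BB} = L³/(3EI) = 127/EI.
Compatibility at B: δ_0 − R_B·δ_{BB} = 0, so R_B = 11034/127 = 86.86 kN.
Moment equilibrium about A: M_A = Σ(load moments about A) − R_B·L = 781.9 − 86.86×7.25 = 152.1 kN·m.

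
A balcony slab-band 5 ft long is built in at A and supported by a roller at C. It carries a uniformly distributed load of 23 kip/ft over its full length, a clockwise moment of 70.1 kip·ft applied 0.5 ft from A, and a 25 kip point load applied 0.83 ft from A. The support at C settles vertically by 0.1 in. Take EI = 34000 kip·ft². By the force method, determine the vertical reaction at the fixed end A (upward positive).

Release the roller at C. Primary structure: cantilever fixed at A.
Downward deflection at the released point C due to the loads:
  UDL 23: wL⁴/(8EI) = 1797/EI
  clockwise couple 70.1 at a = 0.5: M₀a(2L − a)/(2EI) = 166.5/EI
  point load 25 at a = 0.83: Pa²(3L − a)/(6EI) = 40.67/EI
  δ_0 = 2004/EI
Flexibility coefficient — unit upward force at C: δ_{CC} = L³/(3EI) = 41.67/EI.
With EI = 34000 kip·ft²: δ_0 = 0.058942 ft and δ_{CC} = 0.001225 ft/kip.
Compatibility — the beam at C must follow the support down by 0.008333 ft: δ_0 − R_C·δ_{CC} = 0.008333, so R_C = (0.058942 − 0.008333)/0.001225 = 41.3 kip.
Vertical equilibrium: R_A = ΣP − R_C = 140 − 41.3 = 98.7 kip.

R_A = 98.7 kip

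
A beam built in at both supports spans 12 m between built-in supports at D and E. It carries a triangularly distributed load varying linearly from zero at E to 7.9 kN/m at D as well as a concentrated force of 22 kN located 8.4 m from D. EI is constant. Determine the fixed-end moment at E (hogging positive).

Release both end moments; the primary structure is a simply-supported span DE with redundants M_D and M_E.
End rotations of the released simple span under the applied load (×1/EI):
  at D: triangular load, peak 7.9: w₀L³/(45EI) = 303.4/EI
  at E: triangular load, peak 7.9: 7w₀L³/(360EI) = 265.4/EI
  at D: point load 22 at a = 8.4: Pab(L + b)/(6LEI) = 144.1/EI
  at E: point load 22 at a = 8.4: Pab(L + a)/(6LEI) = 188.5/EI
  θ_D0 = 447.5/EI,  θ_E0 = 453.9/EI
Flexibility coefficients: a unit moment at one end gives L/(3EI) there and L/(6EI) at the far end, so f₁₁ = f₂₂ = 4/EI and f₁₂ = f₂₁ = 2/EI.
Compatibility — zero rotation at each built-in end:
  4 M_D + 2 M_E = 447.5
  2 M_D + 4 M_E = 453.9
Solving the pair gives M_D = 73.51 kN·m and M_E = 76.73 kN·m (hogging).

M_E = 76.73 kN·m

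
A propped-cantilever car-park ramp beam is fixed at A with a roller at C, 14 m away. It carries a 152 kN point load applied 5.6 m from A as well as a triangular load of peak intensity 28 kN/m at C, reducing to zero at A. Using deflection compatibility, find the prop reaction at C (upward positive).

Take the reaction at C as the redundant and release it; the primary structure is a cantilever fixed at A.
Downward deflection at the released point C due to the loads:
  point load 152 at a = 5.6: Pa²(3L − a)/(6EI) = 28918/EI
  triangular load, peak 28 at the free end: 11w₀L⁴/(120EI) = 98601/EI
  δ_0 = 127519/EI
Tip deflection under a unit load at C: L³/(3EI) = 914.7/EI.
The prop prevents deflection at C: R_C = δ_0/δ_{CC} = 127519/914.7 = 139.4 kN.

R_C = 139.4 kN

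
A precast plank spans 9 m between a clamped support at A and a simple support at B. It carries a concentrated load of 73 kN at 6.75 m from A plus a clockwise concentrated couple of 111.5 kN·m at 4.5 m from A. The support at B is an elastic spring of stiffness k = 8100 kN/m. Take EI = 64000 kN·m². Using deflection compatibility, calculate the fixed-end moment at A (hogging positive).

M_A = 80.1 kN·m

Take the reaction at B as the redundant and release it; the primary structure is a cantilever fixed at A.
Downward deflection at the released point B due to the loads:
  point load 73 at a = 6.75: Pa²(3L − a)/(6EI) = 11225/EI
  clockwise couple 111.5 at a = 4.5: M₀a(2L − a)/(2EI) = 3387/EI
  δ_0 = 14612/EI
Tip deflection under a unit load at B: L³/(3EI) = 243/EI.
With EI = 64000 kN·m²: δ_0 = 0.22832 m and δ_{BB} = 0.003797 m/kN.
Compatibility — the spring shortens by R_B/k under the reaction it provides: δ_0 − R_B·δ_{BB} = R_B/k. With 1/k = 0.000123 m/kN, R_B = δ_0 / (δ_{BB} + 1/k) = 0.22832 / (0.003797 + 0.000123) = 58.24 kN.
Moment equilibrium about A: M_A = Σ(load moments about A) − R_B·L = 604.2 − 58.24×9 = 80.1 kN·m.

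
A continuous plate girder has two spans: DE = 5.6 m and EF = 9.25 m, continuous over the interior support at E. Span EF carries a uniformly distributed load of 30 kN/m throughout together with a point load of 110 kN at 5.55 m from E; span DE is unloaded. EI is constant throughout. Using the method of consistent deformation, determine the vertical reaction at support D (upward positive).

R_D = -54.7 kN

Take M_E as the redundant. Released structure: two simple spans DE and EF with a hinge at E.
Discontinuity in slope at E on the released structure — sum the simple-span end rotations:
  span EF: UDL 30: wL³/(24EI) = 989.3/EI
  span EF: point load 110 at a = 5.55: Pab(L + b)/(6LEI) = 527.1/EI
  relative rotation θ_0 = (0 + 1516)/EI = 1516/EI
A unit hogging moment at E produces rotation L₁/(3EI) + L₂/(3EI) = 4.95/EI.
Compatibility: M_E·(L₁+L₂)/(3EI) = θ_0, giving M_E = 306.3 kN·m (hogging).
Span DE, ΣM about D with M_E applied at E: R_E^{DE}·5.6 = 0 + 306.3, so R_E^{DE} = 54.7 kN and R_D = 0 − 54.7 = -54.7 kN.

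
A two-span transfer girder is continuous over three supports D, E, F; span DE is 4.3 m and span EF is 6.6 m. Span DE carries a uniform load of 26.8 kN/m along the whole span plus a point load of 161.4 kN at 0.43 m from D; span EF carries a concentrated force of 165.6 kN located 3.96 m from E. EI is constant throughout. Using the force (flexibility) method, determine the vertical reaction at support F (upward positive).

Insert a hinge at E; M_E is the redundant, and each span becomes simply supported.
Rotations at E on the released spans (each span's end-slope, ×1/EI):
  span DE: UDL 26.8: wL³/(24EI) = 88.78/EI
  span DE: point load 161.4 at a = 0.43: Pab(L + a)/(6LEI) = 49.24/EI
  span EF: point load 165.6 at a = 3.96: Pab(L + b)/(6LEI) = 404/EI
  relative rotation θ_0 = (138 + 404)/EI = 542/EI
A unit hogging moment at E produces rotation L₁/(3EI) + L₂/(3EI) = 3.633/EI.
Slope continuity at E: θ_0 = M_E·3.633/EI, so M_E = 542/3.633 = 149.2 kN·m (hogging).
Span EF, ΣM about F: R_E^{EF}·6.6 = 437.2 + 149.2, so R_E^{EF} = 88.84 kN and R_F = 165.6 − 88.84 = 76.76 kN.

R_F = 76.76 kN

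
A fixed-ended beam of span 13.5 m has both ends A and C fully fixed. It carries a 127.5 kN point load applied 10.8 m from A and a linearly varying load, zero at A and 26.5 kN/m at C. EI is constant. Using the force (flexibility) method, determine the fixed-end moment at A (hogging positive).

M_A = 216.1 kN·m

Release both end moments; the primary structure is a simply-supported span AC with redundants M_A and M_C.
Simple-span end rotations at A and C under the given loads:
  at A: point load 127.5 at a = 10.8: Pab(L + b)/(6LEI) = 743.6/EI
  at C: point load 127.5 at a = 10.8: Pab(L + a)/(6LEI) = 1115/EI
  at A: triangular load, peak 26.5: 7w₀L³/(360EI) = 1268/EI
  at C: triangular load, peak 26.5: w₀L³/(45EI) = 1449/EI
  θ_A0 = 2011/EI,  θ_C0 = 2564/EI
Flexibility coefficients: a unit moment at one end gives L/(3EI) there and L/(6EI) at the far end, so f₁₁ = f₂₂ = 4.5/EI and f₁₂ = f₂₁ = 2.25/EI.
Compatibility — zero rotation at each built-in end:
  4.5 M_A + 2.25 M_C = 2011
  2.25 M_A + 4.5 M_C = 2564
Solving the pair gives M_A = 216.1 kN·m and M_C = 461.8 kN·m (hogging).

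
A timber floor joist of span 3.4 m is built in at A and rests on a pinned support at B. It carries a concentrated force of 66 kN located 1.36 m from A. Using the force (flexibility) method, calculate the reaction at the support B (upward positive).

R_B = 13.73 kN

Take the reaction at B as the redundant and release it; the primary structure is a cantilever fixed at A.
Deflection at B on the released cantilever, summing each load's contribution:
  point load 66 at a = 1.36: Pa²(3L − a)/(6EI) = 179.9/EI
Flexibility coefficient — unit upward force at B: δ_{BB} = L³/(3EI) = 13.1/EI.
Compatibility at B: δ_0 − R_B·δ_{BB} = 0, so R_B = 179.9/13.1 = 13.73 kN.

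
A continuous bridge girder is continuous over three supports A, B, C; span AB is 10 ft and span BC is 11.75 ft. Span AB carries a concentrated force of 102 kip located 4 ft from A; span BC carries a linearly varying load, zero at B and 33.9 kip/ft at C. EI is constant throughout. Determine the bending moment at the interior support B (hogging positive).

Insert a hinge at B; M_B is the redundant, and each span becomes simply supported.
Rotations at B on the released spans (each span's end-slope, ×1/EI):
  span AB: point load 102 at a = 4: Pab(L + a)/(6LEI) = 571.2/EI
  span BC: triangular load, peak 33.9: 7w₀L³/(360EI) = 1069/EI
  relative rotation θ_0 = (571.2 + 1069)/EI = 1641/EI
A unit hogging moment at B produces rotation L₁/(3EI) + L₂/(3EI) = 7.25/EI.
Compatibility: M_B·(L₁+L₂)/(3EI) = θ_0, giving M_B = 226.3 kip·ft (hogging).

M_B = 226.3 kip·ft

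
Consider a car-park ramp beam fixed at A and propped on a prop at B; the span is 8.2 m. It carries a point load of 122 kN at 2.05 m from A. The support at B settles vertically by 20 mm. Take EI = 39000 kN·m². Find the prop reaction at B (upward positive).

Remove the prop at B; the released (primary) structure is a cantilever built in at A.
Deflection at B on the released cantilever, summing each load's contribution:
  point load 122 at a = 2.05: Pa²(3L − a)/(6EI) = 1927/EI
Tip deflection under a unit load at B: L³/(3EI) = 183.8/EI.
With EI = 39000 kN·m²: δ_0 = 0.049408 m and δ_{BB} = 0.004713 m/kN.
Compatibility — the beam at B must follow the support down by 0.02 m: δ_0 − R_B·δ_{BB} = 0.02, so R_B = (0.049408 − 0.02)/0.004713 = 6.24 kN.

R_B = 6.24 kN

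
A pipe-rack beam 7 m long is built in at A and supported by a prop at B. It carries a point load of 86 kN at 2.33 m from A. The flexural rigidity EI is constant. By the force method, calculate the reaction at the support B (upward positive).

R_B = 12.71 kN

Release the roller at B. Primary structure: cantilever fixed at A.
Primary-structure tip deflection at B by superposition:
  point load 86 at a = 2.33: Pa²(3L − a)/(6EI) = 1453/EI
Tip deflection under a unit load at B: L³/(3EI) = 114.3/EI.
Compatibility at B: δ_0 − R_B·δ_{BB} = 0, so R_B = 1453/114.3 = 12.71 kN.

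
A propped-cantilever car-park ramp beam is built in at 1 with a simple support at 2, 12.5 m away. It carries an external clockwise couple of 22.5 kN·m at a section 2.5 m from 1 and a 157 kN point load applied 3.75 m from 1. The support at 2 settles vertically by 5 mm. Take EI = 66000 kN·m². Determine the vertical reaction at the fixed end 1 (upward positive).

R_1 = 137.5 kN

Choose R_2 as the redundant. The primary structure is the cantilever fixed at 1.
Deflection at 2 on the released cantilever, summing each load's contribution:
  clockwise couple 22.5 at a = 2.5: M₀a(2L − a)/(2EI) = 632.8/EI
  point load 157 at a = 3.75: Pa²(3L − a)/(6EI) = 12419/EI
  δ_0 = 13052/EI
Tip deflection under a unit load at 2: L³/(3EI) = 651/EI.
With EI = 66000 kN·m²: δ_0 = 0.19775 m and δ_{22} = 0.009864 m/kN.
Compatibility — the beam at 2 must follow the support down by 0.005 m: δ_0 − R_2·δ_{22} = 0.005, so R_2 = (0.19775 − 0.005)/0.009864 = 19.54 kN.
Vertical equilibrium: R_1 = ΣP − R_2 = 157 − 19.54 = 137.5 kN.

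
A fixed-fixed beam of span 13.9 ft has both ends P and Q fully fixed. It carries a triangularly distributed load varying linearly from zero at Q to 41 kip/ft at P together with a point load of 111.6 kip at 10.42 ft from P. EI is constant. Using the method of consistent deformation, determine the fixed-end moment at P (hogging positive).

M_P = 469 kip·ft

Release both end moments; the primary structure is a simply-supported span PQ with redundants M_P and M_Q.
Simple-span end rotations at P and Q under the given loads:
  at P: triangular load, peak 41: w₀L³/(45EI) = 2447/EI
  at Q: triangular load, peak 41: 7w₀L³/(360EI) = 2141/EI
  at P: point load 111.6 at a = 10.42: Pab(L + b)/(6LEI) = 843.3/EI
  at Q: point load 111.6 at a = 10.42: Pab(L + a)/(6LEI) = 1180/EI
  θ_P0 = 3290/EI,  θ_Q0 = 3321/EI
Flexibility coefficients: a unit moment at one end gives L/(3EI) there and L/(6EI) at the far end, so f₁₁ = f₂₂ = 4.633/EI and f₁₂ = f₂₁ = 2.317/EI.
Compatibility — zero rotation at each built-in end:
  4.633 M_P + 2.317 M_Q = 3290
  2.317 M_P + 4.633 M_Q = 3321
Solving the pair gives M_P = 469 kip·ft and M_Q = 482.3 kip·ft (hogging).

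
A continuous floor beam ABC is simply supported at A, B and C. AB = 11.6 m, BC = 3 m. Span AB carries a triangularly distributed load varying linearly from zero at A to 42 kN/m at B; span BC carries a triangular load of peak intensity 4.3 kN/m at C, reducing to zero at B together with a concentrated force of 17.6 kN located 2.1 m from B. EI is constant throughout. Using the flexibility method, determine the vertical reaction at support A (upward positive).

R_A = 55.23 kN

Insert a hinge at B; M_B is the redundant, and each span becomes simply supported.
Rotations at B on the released spans (each span's end-slope, ×1/EI):
  span AB: triangular load, peak 42: w₀L³/(45EI) = 1457/EI
  span BC: triangular load, peak 4.3: 7w₀L³/(360EI) = 2.257/EI
  span BC: point load 17.6 at a = 2.1: Pab(L + b)/(6LEI) = 7.207/EI
  relative rotation θ_0 = (1457 + 9.465)/EI = 1466/EI
A unit hogging moment at B produces rotation L₁/(3EI) + L₂/(3EI) = 4.867/EI.
Slope continuity at B: θ_0 = M_B·4.867/EI, so M_B = 1466/4.867 = 301.3 kN·m (hogging).
Span AB, ΣM about A with M_B applied at B: R_B^{AB}·11.6 = 1884 + 301.3, so R_B^{AB} = 188.4 kN and R_A = 243.6 − 188.4 = 55.23 kN.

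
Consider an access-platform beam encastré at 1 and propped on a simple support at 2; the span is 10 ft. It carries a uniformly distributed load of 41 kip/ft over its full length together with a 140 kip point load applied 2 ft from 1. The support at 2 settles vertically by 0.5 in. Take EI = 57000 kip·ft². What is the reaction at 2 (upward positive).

Release the roller at 2. Primary structure: cantilever fixed at 1.
Deflection at 2 on the released cantilever, summing each load's contribution:
  UDL 41: wL⁴/(8EI) = 51250/EI
  point load 140 at a = 2: Pa²(3L − a)/(6EI) = 2613/EI
  δ_0 = 53863/EI
Flexibility coefficient — unit upward force at 2: δ_{22} = L³/(3EI) = 333.3/EI.
With EI = 57000 kip·ft²: δ_0 = 0.94497 ft and δ_{22} = 0.005848 ft/kip.
Compatibility — the beam at 2 must follow the support down by 0.04167 ft: δ_0 − R_2·δ_{22} = 0.04167, so R_2 = (0.94497 − 0.04167)/0.005848 = 154.5 kip.

R_2 = 154.5 kip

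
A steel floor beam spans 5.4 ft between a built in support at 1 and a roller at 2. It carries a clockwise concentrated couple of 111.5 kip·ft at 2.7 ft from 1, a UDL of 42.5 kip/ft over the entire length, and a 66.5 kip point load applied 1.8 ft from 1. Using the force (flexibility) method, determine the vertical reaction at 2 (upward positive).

R_2 = 119.1 kip

Choose R_2 as the redundant. The primary structure is the cantilever fixed at 1.
Deflection at 2 on the released cantilever, summing each load's contribution:
  clockwise couple 111.5 at a = 2.7: M₀a(2L − a)/(2EI) = 1219/EI
  UDL 42.5: wL⁴/(8EI) = 4517/EI
  point load 66.5 at a = 1.8: Pa²(3L − a)/(6EI) = 517.1/EI
  δ_0 = 6254/EI
Tip deflection under a unit load at 2: L³/(3EI) = 52.49/EI.
The prop prevents deflection at 2: R_2 = δ_0/δ_{22} = 6254/52.49 = 119.1 kip.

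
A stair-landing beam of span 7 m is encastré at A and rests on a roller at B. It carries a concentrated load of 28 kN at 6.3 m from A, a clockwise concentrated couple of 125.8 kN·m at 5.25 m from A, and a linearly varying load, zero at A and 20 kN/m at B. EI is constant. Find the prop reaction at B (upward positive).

R_B = 87.59 kN

Take the reaction at B as the redundant and release it; the primary structure is a cantilever fixed at A.
Downward deflection at the released point B due to the loads:
  point load 28 at a = 6.3: Pa²(3L − a)/(6EI) = 2723/EI
  clockwise couple 125.8 at a = 5.25: M₀a(2L − a)/(2EI) = 2889/EI
  triangular load, peak 20 at the free end: 11w₀L⁴/(120EI) = 4402/EI
  δ_0 = 10014/EI
Tip deflection under a unit load at B: L³/(3EI) = 114.3/EI.
Compatibility at B: δ_0 − R_B·δ_{BB} = 0, so R_B = 10014/114.3 = 87.59 kN.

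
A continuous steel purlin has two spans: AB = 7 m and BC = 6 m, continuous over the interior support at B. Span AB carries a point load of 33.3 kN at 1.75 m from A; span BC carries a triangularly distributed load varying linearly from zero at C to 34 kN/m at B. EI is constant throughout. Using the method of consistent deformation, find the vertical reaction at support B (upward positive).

Release continuity at B by inserting a hinge; the redundant is the internal moment M_B. The primary structure is two simply-supported spans AB and BC.
Rotations at B on the released spans (each span's end-slope, ×1/EI):
  span AB: point load 33.3 at a = 1.75: Pab(L + a)/(6LEI) = 63.74/EI
  span BC: triangular load, peak 34: w₀L³/(45EI) = 163.2/EI
  relative rotation θ_0 = (63.74 + 163.2)/EI = 226.9/EI
A unit hogging moment at B produces rotation L₁/(3EI) + L₂/(3EI) = 4.333/EI.
Slope continuity at B: θ_0 = M_B·4.333/EI, so M_B = 226.9/4.333 = 52.37 kN·m (hogging).
Span AB, ΣM about A with M_B applied at B: R_B^{AB}·7 = 58.27 + 52.37, so R_B^{AB} = 15.81 kN and R_A = 33.3 − 15.81 = 17.49 kN.
Span BC, ΣM about C: R_B^{BC}·6 = 408 + 52.37, so R_B^{BC} = 76.73 kN and R_C = 102 − 76.73 = 25.27 kN.
R_B = 15.81 + 76.73 = 92.53 kN.

R_B = 92.53 kN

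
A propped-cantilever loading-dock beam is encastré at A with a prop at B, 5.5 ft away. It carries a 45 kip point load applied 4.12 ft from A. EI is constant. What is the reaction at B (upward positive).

R_B = 28.42 kip

Remove the prop at B; the released (primary) structure is a cantilever built in at A.
Downward deflection at the released point B due to the loads:
  point load 45 at a = 4.12: Pa²(3L − a)/(6EI) = 1576/EI
Tip deflection under a unit load at B: L³/(3EI) = 55.46/EI.
Compatibility at B: δ_0 − R_B·δ_{BB} = 0, so R_B = 1576/55.46 = 28.42 kip.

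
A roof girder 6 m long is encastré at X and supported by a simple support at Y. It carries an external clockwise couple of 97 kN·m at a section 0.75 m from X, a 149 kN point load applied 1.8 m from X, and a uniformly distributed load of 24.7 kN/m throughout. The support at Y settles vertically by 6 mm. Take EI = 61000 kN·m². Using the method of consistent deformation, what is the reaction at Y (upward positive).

Choose R_Y as the redundant. The primary structure is the cantilever fixed at X.
Downward deflection at the released point Y due to the loads:
  clockwise couple 97 at a = 0.75: M₀a(2L − a)/(2EI) = 409.2/EI
  point load 149 at a = 1.8: Pa²(3L − a)/(6EI) = 1303/EI
  UDL 24.7: wL⁴/(8EI) = 4001/EI
  δ_0 = 5714/EI
Tip deflection under a unit load at Y: L³/(3EI) = 72/EI.
With EI = 61000 kN·m²: δ_0 = 0.093673 m and δ_{YY} = 0.00118 m/kN.
Compatibility — the beam at Y must follow the support down by 0.006 m: δ_0 − R_Y·δ_{YY} = 0.006, so R_Y = (0.093673 − 0.006)/0.00118 = 74.28 kN.

R_Y = 74.28 kN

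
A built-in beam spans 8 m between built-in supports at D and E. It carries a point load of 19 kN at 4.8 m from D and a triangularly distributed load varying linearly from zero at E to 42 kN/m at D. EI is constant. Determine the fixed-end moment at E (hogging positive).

Take the two fixed-end moments M_D, M_E as redundants; the released structure is the simple span DE.
On the primary (simply-supported) span, the end slopes from the loading are:
  at D: point load 19 at a = 4.8: Pab(L + b)/(6LEI) = 68.1/EI
  at E: point load 19 at a = 4.8: Pab(L + a)/(6LEI) = 77.82/EI
  at D: triangular load, peak 42: w₀L³/(45EI) = 477.9/EI
  at E: triangular load, peak 42: 7w₀L³/(360EI) = 418.1/EI
  θ_D0 = 546/EI,  θ_E0 = 496/EI
Flexibility coefficients: a unit moment at one end gives L/(3EI) there and L/(6EI) at the far end, so f₁₁ = f₂₂ = 2.667/EI and f₁₂ = f₂₁ = 1.333/EI.
Compatibility — zero rotation at each built-in end:
  2.667 M_D + 1.333 M_E = 546
  1.333 M_D + 2.667 M_E = 496
Solving the pair gives M_D = 149 kN·m and M_E = 111.5 kN·m (hogging).

M_E = 111.5 kN·m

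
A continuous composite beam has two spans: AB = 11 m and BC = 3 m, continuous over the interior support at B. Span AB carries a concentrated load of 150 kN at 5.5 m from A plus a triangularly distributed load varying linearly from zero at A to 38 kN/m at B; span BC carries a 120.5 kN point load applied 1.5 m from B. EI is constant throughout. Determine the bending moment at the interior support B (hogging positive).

Take M_B as the redundant. Released structure: two simple spans AB and BC with a hinge at B.
Rotations at B on the released spans (each span's end-slope, ×1/EI):
  span AB: point load 150 at a = 5.5: Pab(L + a)/(6LEI) = 1134/EI
  span AB: triangular load, peak 38: w₀L³/(45EI) = 1124/EI
  span BC: point load 120.5 at a = 1.5: Pab(L + b)/(6LEI) = 67.78/EI
  relative rotation θ_0 = (2258 + 67.78)/EI = 2326/EI
A unit hogging moment at B produces rotation L₁/(3EI) + L₂/(3EI) = 4.667/EI.
Slope continuity at B: θ_0 = M_B·4.667/EI, so M_B = 2326/4.667 = 498.5 kN·m (hogging).

M_B = 498.5 kN·m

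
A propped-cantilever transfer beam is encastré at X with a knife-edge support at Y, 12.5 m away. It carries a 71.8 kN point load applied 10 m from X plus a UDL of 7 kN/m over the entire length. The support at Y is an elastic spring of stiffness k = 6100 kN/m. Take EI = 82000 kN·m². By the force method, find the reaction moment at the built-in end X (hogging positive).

M_X = 244 kN·m

Take the reaction at Y as the redundant and release it; the primary structure is a cantilever fixed at X.
Deflection at Y on the released cantilever, summing each load's contribution:
  point load 71.8 at a = 10: Pa²(3L − a)/(6EI) = 32908/EI
  UDL 7: wL⁴/(8EI) = 21362/EI
  δ_0 = 54271/EI
Tip deflection under a unit load at Y: L³/(3EI) = 651/EI.
With EI = 82000 kN·m²: δ_0 = 0.66184 m and δ_{YY} = 0.00794 m/kN.
Compatibility — the spring shortens by R_Y/k under the reaction it provides: δ_0 − R_Y·δ_{YY} = R_Y/k. With 1/k = 0.000164 m/kN, R_Y = δ_0 / (δ_{YY} + 1/k) = 0.66184 / (0.00794 + 0.000164) = 81.67 kN.
Moment equilibrium about X: M_X = Σ(load moments about X) − R_Y·L = 1265 − 81.67×12.5 = 244 kN·m.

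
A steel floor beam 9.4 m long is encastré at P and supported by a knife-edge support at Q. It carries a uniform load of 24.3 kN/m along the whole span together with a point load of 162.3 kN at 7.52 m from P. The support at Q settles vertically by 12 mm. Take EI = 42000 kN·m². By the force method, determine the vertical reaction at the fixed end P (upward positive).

Take the reaction at Q as the redundant and release it; the primary structure is a cantilever fixed at P.
Primary-structure tip deflection at Q by superposition:
  UDL 24.3: wL⁴/(8EI) = 23715/EI
  point load 162.3 at a = 7.52: Pa²(3L − a)/(6EI) = 31634/EI
  δ_0 = 55349/EI
Flexibility coefficient — unit upward force at Q: δ_{QQ} = L³/(3EI) = 276.9/EI.
With EI = 42000 kN·m²: δ_0 = 1.3178 m and δ_{QQ} = 0.006592 m/kN.
Compatibility — the beam at Q must follow the support down by 0.012 m: δ_0 − R_Q·δ_{QQ} = 0.012, so R_Q = (1.3178 − 0.012)/0.006592 = 198.1 kN.
Vertical equilibrium: R_P = ΣP − R_Q = 390.7 − 198.1 = 192.6 kN.

R_P = 192.6 kN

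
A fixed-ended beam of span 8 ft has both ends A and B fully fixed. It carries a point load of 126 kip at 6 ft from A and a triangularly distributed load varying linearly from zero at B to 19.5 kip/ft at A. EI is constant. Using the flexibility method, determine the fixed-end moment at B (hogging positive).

Release both end moments; the primary structure is a simply-supported span AB with redundants M_A and M_B.
Simple-span end rotations at A and B under the given loads:
  at A: point load 126 at a = 6: Pab(L + b)/(6LEI) = 315/EI
  at B: point load 126 at a = 6: Pab(L + a)/(6LEI) = 441/EI
  at A: triangular load, peak 19.5: w₀L³/(45EI) = 221.9/EI
  at B: triangular load, peak 19.5: 7w₀L³/(360EI) = 194.1/EI
  θ_A0 = 536.9/EI,  θ_B0 = 635.1/EI
Flexibility coefficients: a unit moment at one end gives L/(3EI) there and L/(6EI) at the far end, so f₁₁ = f₂₂ = 2.667/EI and f₁₂ = f₂₁ = 1.333/EI.
Compatibility — zero rotation at each built-in end:
  2.667 M_A + 1.333 M_B = 536.9
  1.333 M_A + 2.667 M_B = 635.1
Solving the pair gives M_A = 109.7 kip·ft and M_B = 183.3 kip·ft (hogging).

M_B = 183.3 kip·ft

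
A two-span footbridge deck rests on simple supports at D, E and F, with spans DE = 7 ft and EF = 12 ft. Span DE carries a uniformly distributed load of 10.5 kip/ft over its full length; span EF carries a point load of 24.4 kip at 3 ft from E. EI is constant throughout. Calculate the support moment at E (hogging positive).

M_E = 54.03 kip·ft

Release continuity at E by inserting a hinge; the redundant is the internal moment M_E. The primary structure is two simply-supported spans DE and EF.
Rotations at E on the released spans (each span's end-slope, ×1/EI):
  span DE: UDL 10.5: wL³/(24EI) = 150.1/EI
  span EF: point load 24.4 at a = 3: Pab(L + b)/(6LEI) = 192.2/EI
  relative rotation θ_0 = (150.1 + 192.2)/EI = 342.2/EI
A unit hogging moment at E produces rotation L₁/(3EI) + L₂/(3EI) = 6.333/EI.
Compatibility: M_E·(L₁+L₂)/(3EI) = θ_0, giving M_E = 54.03 kip·ft (hogging).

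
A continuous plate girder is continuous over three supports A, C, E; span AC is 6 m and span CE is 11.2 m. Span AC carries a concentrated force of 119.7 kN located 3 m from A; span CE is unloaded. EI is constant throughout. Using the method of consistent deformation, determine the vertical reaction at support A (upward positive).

R_A = 52.02 kN

Release continuity at C by inserting a hinge; the redundant is the internal moment M_C. The primary structure is two simply-supported spans AC and CE.
End slopes at the hinge C, treating each span as simply supported:
  span AC: point load 119.7 at a = 3: Pab(L + a)/(6LEI) = 269.3/EI
  relative rotation θ_0 = (269.3 + 0)/EI = 269.3/EI
A unit hogging moment at C produces rotation L₁/(3EI) + L₂/(3EI) = 5.733/EI.
Slope continuity at C: θ_0 = M_C·5.733/EI, so M_C = 269.3/5.733 = 46.98 kN·m (hogging).
Span AC, ΣM about A with M_C applied at C: R_C^{AC}·6 = 359.1 + 46.98, so R_C^{AC} = 67.68 kN and R_A = 119.7 − 67.68 = 52.02 kN.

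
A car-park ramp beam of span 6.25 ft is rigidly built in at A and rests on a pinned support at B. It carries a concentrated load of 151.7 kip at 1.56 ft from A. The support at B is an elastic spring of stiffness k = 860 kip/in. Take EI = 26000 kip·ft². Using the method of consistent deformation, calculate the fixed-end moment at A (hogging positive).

Remove the prop at B; the released (primary) structure is a cantilever built in at A.
Primary-structure tip deflection at B by superposition:
  point load 151.7 at a = 1.56: Pa²(3L − a)/(6EI) = 1058/EI
Flexibility coefficient — unit upward force at B: δ_{BB} = L³/(3EI) = 81.38/EI.
With EI = 26000 kip·ft²: δ_0 = 0.04068 ft and δ_{BB} = 0.00313 ft/kip.
Compatibility — the spring shortens by R_B/k under the reaction it provides: δ_0 − R_B·δ_{BB} = R_B/k. With 1/k = 1/(860×12) ft/kip = 0.000097 ft/kip, R_B = δ_0 / (δ_{BB} + 1/k) = 0.04068 / (0.00313 + 0.000097) = 12.61 kip.
Moment equilibrium about A: M_A = Σ(load moments about A) − R_B·L = 236.7 − 12.61×6.25 = 157.9 kip·ft.

M_A = 157.9 kip·ft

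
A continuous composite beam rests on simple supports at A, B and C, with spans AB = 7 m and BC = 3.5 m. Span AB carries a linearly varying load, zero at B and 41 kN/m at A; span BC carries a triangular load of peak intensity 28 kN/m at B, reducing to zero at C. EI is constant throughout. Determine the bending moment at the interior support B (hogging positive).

Take M_B as the redundant. Released structure: two simple spans AB and BC with a hinge at B.
Discontinuity in slope at B on the released structure — sum the simple-span end rotations:
  span AB: triangular load, peak 41: 7w₀L³/(360EI) = 273.4/EI
  span BC: triangular load, peak 28: w₀L³/(45EI) = 26.68/EI
  relative rotation θ_0 = (273.4 + 26.68)/EI = 300.1/EI
A unit hogging moment at B produces rotation L₁/(3EI) + L₂/(3EI) = 3.5/EI.
Slope continuity at B: θ_0 = M_B·3.5/EI, so M_B = 300.1/3.5 = 85.75 kN·m (hogging).

M_B = 85.75 kN·m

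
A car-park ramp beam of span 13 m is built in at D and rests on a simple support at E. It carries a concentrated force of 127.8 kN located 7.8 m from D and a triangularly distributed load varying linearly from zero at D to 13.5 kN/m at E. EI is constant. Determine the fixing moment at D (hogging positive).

M_D = 412.2 kN·m

Take the reaction at E as the redundant and release it; the primary structure is a cantilever fixed at D.
Downward deflection at the released point E due to the loads:
  point load 127.8 at a = 7.8: Pa²(3L − a)/(6EI) = 40432/EI
  triangular load, peak 13.5 at the free end: 11w₀L⁴/(120EI) = 35344/EI
  δ_0 = 75776/EI
Tip deflection under a unit load at E: L³/(3EI) = 732.3/EI.
Compatibility at E: δ_0 − R_E·δ_{EE} = 0, so R_E = 75776/732.3 = 103.5 kN.
Moment equilibrium about D: M_D = Σ(load moments about D) − R_E·L = 1757 − 103.5×13 = 412.2 kN·m.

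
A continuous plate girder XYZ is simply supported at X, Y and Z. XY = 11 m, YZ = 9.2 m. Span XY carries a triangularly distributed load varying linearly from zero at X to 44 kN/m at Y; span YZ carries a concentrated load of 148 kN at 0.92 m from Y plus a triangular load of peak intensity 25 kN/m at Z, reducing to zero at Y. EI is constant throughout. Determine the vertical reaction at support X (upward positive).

R_X = 53.16 kN

Take M_Y as the redundant. Released structure: two simple spans XY and YZ with a hinge at Y.
End slopes at the hinge Y, treating each span as simply supported:
  span XY: triangular load, peak 44: w₀L³/(45EI) = 1301/EI
  span YZ: point load 148 at a = 0.92: Pab(L + b)/(6LEI) = 357/EI
  span YZ: triangular load, peak 25: 7w₀L³/(360EI) = 378.5/EI
  relative rotation θ_0 = (1301 + 735.5)/EI = 2037/EI
A unit hogging moment at Y produces rotation L₁/(3EI) + L₂/(3EI) = 6.733/EI.
Slope continuity at Y: θ_0 = M_Y·6.733/EI, so M_Y = 2037/6.733 = 302.5 kN·m (hogging).
Span XY, ΣM about X with M_Y applied at Y: R_Y^{XY}·11 = 1775 + 302.5, so R_Y^{XY} = 188.8 kN and R_X = 242 − 188.8 = 53.16 kN.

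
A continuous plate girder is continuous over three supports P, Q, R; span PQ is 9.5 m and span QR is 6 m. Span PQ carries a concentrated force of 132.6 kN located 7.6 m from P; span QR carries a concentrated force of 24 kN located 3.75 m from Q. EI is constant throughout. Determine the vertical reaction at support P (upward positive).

R_P = 13.87 kN

Insert a hinge at Q; M_Q is the redundant, and each span becomes simply supported.
End slopes at the hinge Q, treating each span as simply supported:
  span PQ: point load 132.6 at a = 7.6: Pab(L + a)/(6LEI) = 574.4/EI
  span QR: point load 24 at a = 3.75: Pab(L + b)/(6LEI) = 46.41/EI
  relative rotation θ_0 = (574.4 + 46.41)/EI = 620.8/EI
A unit hogging moment at Q produces rotation L₁/(3EI) + L₂/(3EI) = 5.167/EI.
Slope continuity at Q: θ_0 = M_Q·5.167/EI, so M_Q = 620.8/5.167 = 120.2 kN·m (hogging).
Span PQ, ΣM about P with M_Q applied at Q: R_Q^{PQ}·9.5 = 1008 + 120.2, so R_Q^{PQ} = 118.7 kN and R_P = 132.6 − 118.7 = 13.87 kN.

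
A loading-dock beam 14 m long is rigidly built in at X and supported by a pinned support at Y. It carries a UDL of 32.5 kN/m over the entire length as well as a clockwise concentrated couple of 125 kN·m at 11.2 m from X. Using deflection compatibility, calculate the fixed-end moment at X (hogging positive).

Choose R_Y as the redundant. The primary structure is the cantilever fixed at X.
Free-end deflection of the primary structure under the applied loading (downward +):
  UDL 32.5: wL⁴/(8EI) = 156065/EI
  clockwise couple 125 at a = 11.2: M₀a(2L − a)/(2EI) = 11760/EI
  δ_0 = 167825/EI
Tip deflection under a unit load at Y: L³/(3EI) = 914.7/EI.
Compatibility at Y: δ_0 − R_Y·δ_{YY} = 0, so R_Y = 167825/914.7 = 183.5 kN.
Moment equilibrium about X: M_X = Σ(load moments about X) − R_Y·L = 3310 − 183.5×14 = 741.2 kN·m.

M_X = 741.2 kN·m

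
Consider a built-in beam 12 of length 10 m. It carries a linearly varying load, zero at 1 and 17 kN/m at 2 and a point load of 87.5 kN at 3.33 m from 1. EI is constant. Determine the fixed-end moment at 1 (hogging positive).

M_1 = 186.3 kN·m

Release both end moments; the primary structure is a simply-supported span 12 with redundants M_1 and M_2.
Simple-span end rotations at 1 and 2 under the given loads:
  at 1: triangular load, peak 17: 7w₀L³/(360EI) = 330.6/EI
  at 2: triangular load, peak 17: w₀L³/(45EI) = 377.8/EI
  at 1: point load 87.5 at a = 3.33: Pab(L + b)/(6LEI) = 540/EI
  at 2: point load 87.5 at a = 3.33: Pab(L + a)/(6LEI) = 431.8/EI
  θ_10 = 870.5/EI,  θ_20 = 809.6/EI
Flexibility coefficients: a unit moment at one end gives L/(3EI) there and L/(6EI) at the far end, so f₁₁ = f₂₂ = 3.333/EI and f₁₂ = f₂₁ = 1.667/EI.
Compatibility — zero rotation at each built-in end:
  3.333 M_1 + 1.667 M_2 = 870.5
  1.667 M_1 + 3.333 M_2 = 809.6
Solving the pair gives M_1 = 186.3 kN·m and M_2 = 149.7 kN·m (hogging).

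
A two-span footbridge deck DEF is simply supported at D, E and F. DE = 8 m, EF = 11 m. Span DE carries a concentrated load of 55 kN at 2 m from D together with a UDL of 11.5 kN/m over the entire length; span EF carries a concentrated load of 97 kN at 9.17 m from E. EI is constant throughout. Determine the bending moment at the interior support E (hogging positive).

Release continuity at E by inserting a hinge; the redundant is the internal moment M_E. The primary structure is two simply-supported spans DE and EF.
End slopes at the hinge E, treating each span as simply supported:
  span DE: point load 55 at a = 2: Pab(L + a)/(6LEI) = 137.5/EI
  span DE: UDL 11.5: wL³/(24EI) = 245.3/EI
  span EF: point load 97 at a = 9.17: Pab(L + b)/(6LEI) = 316.4/EI
  relative rotation θ_0 = (382.8 + 316.4)/EI = 699.3/EI
A unit hogging moment at E produces rotation L₁/(3EI) + L₂/(3EI) = 6.333/EI.
Compatibility: M_E·(L₁+L₂)/(3EI) = θ_0, giving M_E = 110.4 kN·m (hogging).

M_E = 110.4 kN·m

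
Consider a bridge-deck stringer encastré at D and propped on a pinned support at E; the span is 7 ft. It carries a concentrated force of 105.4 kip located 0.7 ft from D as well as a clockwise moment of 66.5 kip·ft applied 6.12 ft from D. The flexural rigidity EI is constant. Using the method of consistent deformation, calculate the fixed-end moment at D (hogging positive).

Choose R_E as the redundant. The primary structure is the cantilever fixed at D.
Deflection at E on the released cantilever, summing each load's contribution:
  point load 105.4 at a = 0.7: Pa²(3L − a)/(6EI) = 174.7/EI
  clockwise couple 66.5 at a = 6.12: M₀a(2L − a)/(2EI) = 1604/EI
  δ_0 = 1778/EI
Flexibility coefficient — unit upward force at E: δ_{EE} = L³/(3EI) = 114.3/EI.
The prop prevents deflection at E: R_E = δ_0/δ_{EE} = 1778/114.3 = 15.55 kip.
Moment equilibrium about D: M_D = Σ(load moments about D) − R_E·L = 140.3 − 15.55×7 = 31.41 kip·ft.

M_D = 31.41 kip·ft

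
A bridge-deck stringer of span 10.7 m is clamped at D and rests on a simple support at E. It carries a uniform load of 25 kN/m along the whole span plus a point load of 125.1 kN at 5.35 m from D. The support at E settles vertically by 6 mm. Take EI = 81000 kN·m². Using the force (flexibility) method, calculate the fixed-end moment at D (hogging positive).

Remove the prop at E; the released (primary) structure is a cantilever built in at D.
Deflection at E on the released cantilever, summing each load's contribution:
  UDL 25: wL⁴/(8EI) = 40962/EI
  point load 125.1 at a = 5.35: Pa²(3L − a)/(6EI) = 15964/EI
  δ_0 = 56926/EI
Tip deflection under a unit load at E: L³/(3EI) = 408.3/EI.
With EI = 81000 kN·m²: δ_0 = 0.70279 m and δ_{EE} = 0.005041 m/kN.
Compatibility — the beam at E must follow the support down by 0.006 m: δ_0 − R_E·δ_{EE} = 0.006, so R_E = (0.70279 − 0.006)/0.005041 = 138.2 kN.
Moment equilibrium about D: M_D = Σ(load moments about D) − R_E·L = 2100 − 138.2×10.7 = 621.5 kN·m.

M_D = 621.5 kN·m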